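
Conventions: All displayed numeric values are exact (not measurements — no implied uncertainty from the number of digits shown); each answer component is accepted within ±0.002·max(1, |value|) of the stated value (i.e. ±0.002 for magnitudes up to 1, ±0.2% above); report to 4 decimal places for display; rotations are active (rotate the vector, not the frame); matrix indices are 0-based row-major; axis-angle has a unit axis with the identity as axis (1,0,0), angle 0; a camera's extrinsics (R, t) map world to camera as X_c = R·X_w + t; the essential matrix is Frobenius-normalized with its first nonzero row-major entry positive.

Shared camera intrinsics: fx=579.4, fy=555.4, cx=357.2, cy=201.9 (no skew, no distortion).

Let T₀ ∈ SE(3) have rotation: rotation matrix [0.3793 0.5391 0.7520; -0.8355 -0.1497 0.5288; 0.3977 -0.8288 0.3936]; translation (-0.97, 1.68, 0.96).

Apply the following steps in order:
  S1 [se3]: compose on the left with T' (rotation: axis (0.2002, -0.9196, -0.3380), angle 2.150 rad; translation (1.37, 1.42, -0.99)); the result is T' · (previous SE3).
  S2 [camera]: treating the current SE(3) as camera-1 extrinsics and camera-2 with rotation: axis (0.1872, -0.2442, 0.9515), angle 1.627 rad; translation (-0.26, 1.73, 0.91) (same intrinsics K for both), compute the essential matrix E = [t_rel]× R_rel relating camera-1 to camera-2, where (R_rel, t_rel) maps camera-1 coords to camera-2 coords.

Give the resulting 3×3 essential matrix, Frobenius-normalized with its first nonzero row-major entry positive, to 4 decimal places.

after S1 (compose_se3): R=[-0.5301 0.4633 -0.7102; -0.7267 -0.6798 0.0989; -0.4369 0.5685 0.6971], t=(0.9981, 3.5504, -0.9012)
after S2 (essential): [0.3732 -0.1658 -0.4482; 0.4758 -0.1826 0.0700; -0.2613 0.0777 -0.5416]

matrix = [0.3732 -0.1658 -0.4482; 0.4758 -0.1826 0.0700; -0.2613 0.0777 -0.5416]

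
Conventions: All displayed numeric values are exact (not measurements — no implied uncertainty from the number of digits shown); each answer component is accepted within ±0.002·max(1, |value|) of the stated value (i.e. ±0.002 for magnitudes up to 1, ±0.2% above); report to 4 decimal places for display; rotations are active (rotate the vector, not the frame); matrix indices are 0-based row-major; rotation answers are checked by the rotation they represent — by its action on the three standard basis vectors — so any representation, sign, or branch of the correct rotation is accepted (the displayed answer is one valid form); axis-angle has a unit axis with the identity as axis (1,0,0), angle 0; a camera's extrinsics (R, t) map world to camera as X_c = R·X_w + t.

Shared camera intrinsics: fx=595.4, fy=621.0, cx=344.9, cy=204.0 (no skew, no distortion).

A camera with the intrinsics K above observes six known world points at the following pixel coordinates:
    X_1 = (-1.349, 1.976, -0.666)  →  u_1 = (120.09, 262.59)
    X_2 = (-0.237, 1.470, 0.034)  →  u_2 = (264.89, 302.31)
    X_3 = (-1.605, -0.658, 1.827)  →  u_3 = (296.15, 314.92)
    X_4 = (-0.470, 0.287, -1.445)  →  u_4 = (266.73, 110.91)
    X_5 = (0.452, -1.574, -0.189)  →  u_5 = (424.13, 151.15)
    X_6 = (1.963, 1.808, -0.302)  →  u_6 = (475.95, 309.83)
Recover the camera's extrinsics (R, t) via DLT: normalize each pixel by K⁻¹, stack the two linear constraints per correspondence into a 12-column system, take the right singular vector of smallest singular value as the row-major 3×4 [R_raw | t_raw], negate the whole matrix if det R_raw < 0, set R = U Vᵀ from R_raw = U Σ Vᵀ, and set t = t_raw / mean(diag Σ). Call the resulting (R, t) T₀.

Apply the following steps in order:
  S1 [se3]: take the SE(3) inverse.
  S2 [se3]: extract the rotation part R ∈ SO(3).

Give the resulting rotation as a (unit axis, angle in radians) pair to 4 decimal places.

source (pnp_recover): camera pose = R=[0.8851 -0.4110 0.2184; -0.0112 0.4502 0.8928; -0.4653 -0.7927 0.3939], t=(0.0300, 0.2200, 6.8199)
after S1 (invert_se3): R=[0.8851 -0.0112 -0.4653; -0.4110 0.4502 -0.7927; 0.2184 0.8928 0.3939], t=(3.1489, 5.3195, -2.8891)
after S2 (rot_of_se3): [0.8851 -0.0112 -0.4653; -0.4110 0.4502 -0.7927; 0.2184 0.8928 0.3939]

rotation (axis_angle) = ((0.9051, -0.3671, -0.2146), 1.1976)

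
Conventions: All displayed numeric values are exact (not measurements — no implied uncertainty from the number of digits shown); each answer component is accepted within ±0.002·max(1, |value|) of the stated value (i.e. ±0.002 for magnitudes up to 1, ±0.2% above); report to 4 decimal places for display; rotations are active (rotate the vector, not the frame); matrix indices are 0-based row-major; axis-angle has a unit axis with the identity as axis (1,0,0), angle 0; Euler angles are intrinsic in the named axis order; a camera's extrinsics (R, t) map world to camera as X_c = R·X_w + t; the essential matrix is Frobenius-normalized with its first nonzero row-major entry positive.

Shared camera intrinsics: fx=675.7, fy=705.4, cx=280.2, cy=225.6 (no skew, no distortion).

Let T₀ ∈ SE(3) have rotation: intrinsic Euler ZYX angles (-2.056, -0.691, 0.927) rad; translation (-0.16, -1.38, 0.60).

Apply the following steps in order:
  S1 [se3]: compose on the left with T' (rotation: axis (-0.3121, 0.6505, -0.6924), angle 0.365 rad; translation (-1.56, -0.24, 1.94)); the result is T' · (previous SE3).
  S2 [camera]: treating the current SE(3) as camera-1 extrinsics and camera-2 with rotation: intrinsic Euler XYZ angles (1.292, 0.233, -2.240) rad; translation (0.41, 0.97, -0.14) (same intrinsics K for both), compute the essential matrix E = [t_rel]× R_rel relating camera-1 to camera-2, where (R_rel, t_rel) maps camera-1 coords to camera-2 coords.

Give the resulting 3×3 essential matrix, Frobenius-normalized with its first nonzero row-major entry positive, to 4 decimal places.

matrix = [0.2714 -0.4379 0.0801; -0.4544 0.1216 -0.3161; 0.2048 0.5169 0.3127]

after S1 (compose_se3): R=[-0.3403 0.9148 -0.2173; -0.5100 0.0146 0.8600; 0.7900 0.4036 0.4616], t=(-1.8852, -1.4768, 2.7490)
after S2 (essential): [0.2714 -0.4379 0.0801; -0.4544 0.1216 -0.3161; 0.2048 0.5169 0.3127]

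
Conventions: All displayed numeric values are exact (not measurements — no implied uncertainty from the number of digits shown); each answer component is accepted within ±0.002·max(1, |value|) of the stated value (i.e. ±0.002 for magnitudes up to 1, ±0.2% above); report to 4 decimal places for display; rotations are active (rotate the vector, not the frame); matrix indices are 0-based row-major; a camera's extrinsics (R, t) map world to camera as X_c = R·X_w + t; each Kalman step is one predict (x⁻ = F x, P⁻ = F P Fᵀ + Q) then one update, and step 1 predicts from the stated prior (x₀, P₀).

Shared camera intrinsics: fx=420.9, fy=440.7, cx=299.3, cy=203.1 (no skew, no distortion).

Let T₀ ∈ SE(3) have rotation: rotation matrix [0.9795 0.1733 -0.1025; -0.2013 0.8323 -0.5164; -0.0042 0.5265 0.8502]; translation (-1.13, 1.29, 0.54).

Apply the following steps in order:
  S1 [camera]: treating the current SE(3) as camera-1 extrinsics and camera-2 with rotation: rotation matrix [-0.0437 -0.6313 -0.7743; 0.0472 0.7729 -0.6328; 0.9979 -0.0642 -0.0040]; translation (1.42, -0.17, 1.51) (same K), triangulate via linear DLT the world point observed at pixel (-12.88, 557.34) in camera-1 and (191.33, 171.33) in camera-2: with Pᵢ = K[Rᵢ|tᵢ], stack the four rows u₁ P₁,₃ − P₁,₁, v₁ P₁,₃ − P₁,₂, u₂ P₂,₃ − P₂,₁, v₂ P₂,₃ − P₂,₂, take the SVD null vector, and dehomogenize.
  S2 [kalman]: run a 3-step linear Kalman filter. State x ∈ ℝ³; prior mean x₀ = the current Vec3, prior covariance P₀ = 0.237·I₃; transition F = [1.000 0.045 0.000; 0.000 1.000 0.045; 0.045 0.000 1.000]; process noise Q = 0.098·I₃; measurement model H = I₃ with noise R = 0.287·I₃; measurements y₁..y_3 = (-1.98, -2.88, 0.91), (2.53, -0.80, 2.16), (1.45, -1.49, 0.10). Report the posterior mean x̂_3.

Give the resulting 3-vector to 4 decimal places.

after S1 (triangulate): (-0.5743, 1.1608, 1.2040)
after S2 (kf_track): (0.8625, -1.0959, 0.9111)

result = (0.8625, -1.0959, 0.9111)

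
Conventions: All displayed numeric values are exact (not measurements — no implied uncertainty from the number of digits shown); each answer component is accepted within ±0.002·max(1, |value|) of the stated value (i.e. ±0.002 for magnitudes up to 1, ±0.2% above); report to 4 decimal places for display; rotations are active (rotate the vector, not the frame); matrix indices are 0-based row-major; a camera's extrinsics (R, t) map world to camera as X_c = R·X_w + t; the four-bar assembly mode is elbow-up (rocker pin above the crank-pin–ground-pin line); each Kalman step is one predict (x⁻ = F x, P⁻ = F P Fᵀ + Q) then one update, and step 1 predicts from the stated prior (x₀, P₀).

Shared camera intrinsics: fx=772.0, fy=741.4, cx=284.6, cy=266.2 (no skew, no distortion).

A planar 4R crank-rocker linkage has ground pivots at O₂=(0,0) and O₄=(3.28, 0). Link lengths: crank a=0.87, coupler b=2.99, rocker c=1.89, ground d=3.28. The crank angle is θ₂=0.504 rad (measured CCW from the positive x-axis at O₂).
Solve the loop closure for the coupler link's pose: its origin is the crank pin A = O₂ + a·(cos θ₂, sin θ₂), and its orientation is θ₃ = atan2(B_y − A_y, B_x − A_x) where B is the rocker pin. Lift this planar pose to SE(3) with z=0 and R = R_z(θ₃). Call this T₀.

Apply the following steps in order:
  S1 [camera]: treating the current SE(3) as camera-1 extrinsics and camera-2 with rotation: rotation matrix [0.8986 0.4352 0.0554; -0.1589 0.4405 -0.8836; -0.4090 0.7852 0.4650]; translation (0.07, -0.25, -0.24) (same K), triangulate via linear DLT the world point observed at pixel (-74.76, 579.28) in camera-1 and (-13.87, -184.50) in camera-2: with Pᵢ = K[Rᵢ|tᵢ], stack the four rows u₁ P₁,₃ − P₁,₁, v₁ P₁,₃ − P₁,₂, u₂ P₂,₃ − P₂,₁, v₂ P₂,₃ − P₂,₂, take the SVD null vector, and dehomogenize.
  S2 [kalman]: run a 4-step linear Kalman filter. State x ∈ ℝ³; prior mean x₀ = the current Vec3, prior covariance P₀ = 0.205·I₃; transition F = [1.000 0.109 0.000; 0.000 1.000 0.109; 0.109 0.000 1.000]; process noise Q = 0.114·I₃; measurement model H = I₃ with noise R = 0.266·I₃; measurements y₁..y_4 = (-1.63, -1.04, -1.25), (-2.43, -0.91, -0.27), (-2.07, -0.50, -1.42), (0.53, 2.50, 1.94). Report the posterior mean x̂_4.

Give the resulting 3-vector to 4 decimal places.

source (fourbar_fk): coupler pose = R=[0.8712 -0.4909 0.0000; 0.4909 0.8712 0.0000; 0.0000 0.0000 1.0000], t=(0.7618, 0.4202, 0.0000)
after S1 (triangulate): (-1.1177, 0.7533, 1.2497)
after S2 (kf_track): (-0.7301, 0.9468, 0.4141)

result = (-0.7301, 0.9468, 0.4141)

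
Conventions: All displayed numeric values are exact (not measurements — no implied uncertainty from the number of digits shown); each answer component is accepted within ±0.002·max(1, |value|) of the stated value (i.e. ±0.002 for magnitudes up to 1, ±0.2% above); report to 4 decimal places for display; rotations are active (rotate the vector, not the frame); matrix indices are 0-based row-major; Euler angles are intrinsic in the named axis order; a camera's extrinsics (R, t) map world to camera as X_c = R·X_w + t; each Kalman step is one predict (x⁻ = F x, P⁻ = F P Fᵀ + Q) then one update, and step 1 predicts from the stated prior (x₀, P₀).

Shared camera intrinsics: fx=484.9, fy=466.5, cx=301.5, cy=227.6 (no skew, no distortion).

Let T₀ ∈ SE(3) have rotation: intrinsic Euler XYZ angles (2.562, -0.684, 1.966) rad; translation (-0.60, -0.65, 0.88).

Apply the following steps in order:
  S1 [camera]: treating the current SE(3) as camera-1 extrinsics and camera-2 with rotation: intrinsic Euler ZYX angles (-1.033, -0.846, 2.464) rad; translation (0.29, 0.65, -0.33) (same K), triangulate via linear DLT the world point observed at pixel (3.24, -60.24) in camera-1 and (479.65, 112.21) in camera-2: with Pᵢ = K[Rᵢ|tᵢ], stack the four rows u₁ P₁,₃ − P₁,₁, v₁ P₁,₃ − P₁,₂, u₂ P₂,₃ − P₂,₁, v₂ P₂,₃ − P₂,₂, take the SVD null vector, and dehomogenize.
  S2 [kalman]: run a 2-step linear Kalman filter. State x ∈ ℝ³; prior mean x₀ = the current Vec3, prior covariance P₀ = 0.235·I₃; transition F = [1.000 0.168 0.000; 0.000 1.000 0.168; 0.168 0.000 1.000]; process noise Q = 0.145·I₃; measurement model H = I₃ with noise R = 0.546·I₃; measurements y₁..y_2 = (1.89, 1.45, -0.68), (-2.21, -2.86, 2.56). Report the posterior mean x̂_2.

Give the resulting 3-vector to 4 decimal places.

after S1 (triangulate): (1.8149, 0.5012, -0.0794)
after S2 (kf_track): (0.2670, -0.7267, 0.9003)

result = (0.2670, -0.7267, 0.9003)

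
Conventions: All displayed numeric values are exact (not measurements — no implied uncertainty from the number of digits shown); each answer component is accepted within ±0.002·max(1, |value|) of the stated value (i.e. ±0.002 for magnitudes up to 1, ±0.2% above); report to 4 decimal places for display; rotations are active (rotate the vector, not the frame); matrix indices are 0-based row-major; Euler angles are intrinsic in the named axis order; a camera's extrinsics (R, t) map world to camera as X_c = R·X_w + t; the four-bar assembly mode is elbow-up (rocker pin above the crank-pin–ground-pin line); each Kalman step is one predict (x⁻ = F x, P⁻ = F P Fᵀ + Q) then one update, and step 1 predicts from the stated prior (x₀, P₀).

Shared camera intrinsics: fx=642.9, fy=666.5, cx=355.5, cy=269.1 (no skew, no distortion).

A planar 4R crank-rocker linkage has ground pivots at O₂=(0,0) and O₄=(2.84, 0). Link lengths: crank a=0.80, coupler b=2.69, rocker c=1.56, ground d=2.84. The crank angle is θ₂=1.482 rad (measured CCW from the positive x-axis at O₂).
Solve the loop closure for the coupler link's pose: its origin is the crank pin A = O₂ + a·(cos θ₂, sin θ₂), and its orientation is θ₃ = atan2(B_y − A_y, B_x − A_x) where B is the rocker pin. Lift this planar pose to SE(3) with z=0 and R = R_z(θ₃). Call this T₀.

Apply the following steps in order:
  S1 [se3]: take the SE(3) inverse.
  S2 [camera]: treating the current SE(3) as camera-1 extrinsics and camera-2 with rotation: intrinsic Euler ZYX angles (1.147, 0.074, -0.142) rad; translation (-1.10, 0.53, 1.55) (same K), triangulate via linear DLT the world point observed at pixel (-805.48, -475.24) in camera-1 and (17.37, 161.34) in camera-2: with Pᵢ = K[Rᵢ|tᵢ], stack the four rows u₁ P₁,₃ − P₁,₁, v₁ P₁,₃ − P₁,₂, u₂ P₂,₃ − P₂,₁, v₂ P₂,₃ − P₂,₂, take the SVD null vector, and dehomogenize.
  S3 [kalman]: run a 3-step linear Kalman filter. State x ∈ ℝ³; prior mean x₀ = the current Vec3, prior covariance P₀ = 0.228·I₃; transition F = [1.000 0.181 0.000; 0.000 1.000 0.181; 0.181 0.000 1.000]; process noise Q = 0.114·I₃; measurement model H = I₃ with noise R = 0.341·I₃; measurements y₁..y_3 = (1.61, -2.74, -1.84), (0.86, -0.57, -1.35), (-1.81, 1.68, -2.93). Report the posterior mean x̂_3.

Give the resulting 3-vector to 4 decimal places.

result = (-0.6952, -0.1023, -1.7275)

source (fourbar_fk): coupler pose = R=[0.9601 -0.2795 0.0000; 0.2795 0.9601 0.0000; 0.0000 0.0000 1.0000], t=(0.0709, 0.7968, 0.0000)
after S1 (invert_se3): R=[0.9601 0.2795 0.0000; -0.2795 0.9601 0.0000; 0.0000 0.0000 1.0000], t=(-0.2909, -0.7452, 0.0000)
after S2 (triangulate): (-0.9562, -0.3426, 0.7225)
after S3 (kf_track): (-0.6952, -0.1023, -1.7275)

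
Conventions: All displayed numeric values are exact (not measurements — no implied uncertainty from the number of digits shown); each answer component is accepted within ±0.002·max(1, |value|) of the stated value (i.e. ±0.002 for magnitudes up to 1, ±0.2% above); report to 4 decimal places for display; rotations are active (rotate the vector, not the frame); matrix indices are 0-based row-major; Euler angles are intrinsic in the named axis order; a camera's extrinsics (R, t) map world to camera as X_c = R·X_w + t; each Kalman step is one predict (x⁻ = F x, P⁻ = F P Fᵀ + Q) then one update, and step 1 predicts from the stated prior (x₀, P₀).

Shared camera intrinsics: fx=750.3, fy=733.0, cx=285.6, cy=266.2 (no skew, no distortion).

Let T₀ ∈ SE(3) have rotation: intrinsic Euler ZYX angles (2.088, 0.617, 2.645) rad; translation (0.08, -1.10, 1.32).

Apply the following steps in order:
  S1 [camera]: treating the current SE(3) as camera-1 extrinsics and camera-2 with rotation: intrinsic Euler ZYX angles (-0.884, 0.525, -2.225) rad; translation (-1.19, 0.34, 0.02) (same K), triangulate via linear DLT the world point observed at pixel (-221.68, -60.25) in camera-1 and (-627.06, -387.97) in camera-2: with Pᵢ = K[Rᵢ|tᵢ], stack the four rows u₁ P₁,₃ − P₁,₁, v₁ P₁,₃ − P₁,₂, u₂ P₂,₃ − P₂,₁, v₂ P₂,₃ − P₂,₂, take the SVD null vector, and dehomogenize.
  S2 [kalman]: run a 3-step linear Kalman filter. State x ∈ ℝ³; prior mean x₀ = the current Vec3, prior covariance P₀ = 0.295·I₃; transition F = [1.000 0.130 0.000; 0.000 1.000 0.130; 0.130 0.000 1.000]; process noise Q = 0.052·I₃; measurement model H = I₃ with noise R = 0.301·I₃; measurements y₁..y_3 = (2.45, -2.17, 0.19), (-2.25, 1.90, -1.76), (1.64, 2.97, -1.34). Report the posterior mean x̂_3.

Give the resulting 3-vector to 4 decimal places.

after S1 (triangulate): (0.2629, -0.5316, -1.6046)
after S2 (kf_track): (0.5961, 0.9356, -0.9559)

result = (0.5961, 0.9356, -0.9559)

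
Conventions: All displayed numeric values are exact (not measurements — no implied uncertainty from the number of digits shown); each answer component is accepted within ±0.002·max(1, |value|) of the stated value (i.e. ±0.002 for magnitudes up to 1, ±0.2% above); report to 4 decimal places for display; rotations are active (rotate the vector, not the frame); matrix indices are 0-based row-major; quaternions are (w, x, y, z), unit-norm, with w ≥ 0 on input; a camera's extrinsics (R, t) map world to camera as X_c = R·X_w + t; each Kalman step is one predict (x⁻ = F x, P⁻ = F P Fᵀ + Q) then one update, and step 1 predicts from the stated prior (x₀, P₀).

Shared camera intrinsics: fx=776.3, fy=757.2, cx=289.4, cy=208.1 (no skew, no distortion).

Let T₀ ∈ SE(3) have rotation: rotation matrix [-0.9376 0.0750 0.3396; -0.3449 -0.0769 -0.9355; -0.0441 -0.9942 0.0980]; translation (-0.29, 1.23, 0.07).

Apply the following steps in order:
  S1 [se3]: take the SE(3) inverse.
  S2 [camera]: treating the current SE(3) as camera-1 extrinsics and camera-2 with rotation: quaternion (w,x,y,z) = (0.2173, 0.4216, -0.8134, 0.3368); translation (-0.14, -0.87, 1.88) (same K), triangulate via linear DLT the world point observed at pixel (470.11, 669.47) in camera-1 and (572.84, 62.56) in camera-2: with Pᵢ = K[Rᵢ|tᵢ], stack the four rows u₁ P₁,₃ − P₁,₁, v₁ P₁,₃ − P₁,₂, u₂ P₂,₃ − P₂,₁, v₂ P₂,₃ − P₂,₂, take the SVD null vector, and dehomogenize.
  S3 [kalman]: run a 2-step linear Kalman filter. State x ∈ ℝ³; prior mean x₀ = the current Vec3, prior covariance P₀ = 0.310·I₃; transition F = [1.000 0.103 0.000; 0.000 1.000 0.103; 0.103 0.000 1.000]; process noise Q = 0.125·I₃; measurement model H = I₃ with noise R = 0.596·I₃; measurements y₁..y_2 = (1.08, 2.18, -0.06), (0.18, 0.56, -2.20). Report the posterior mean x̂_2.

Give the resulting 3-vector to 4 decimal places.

after S1 (invert_se3): R=[-0.9376 -0.3449 -0.0441; 0.0750 -0.0769 -0.9942; 0.3395 -0.9355 0.0980], t=(0.1555, 0.1859, 1.2422)
after S2 (triangulate): (0.1749, -1.7280, -1.3721)
after S3 (kf_track): (0.3793, 0.0585, -1.2509)

result = (0.3793, 0.0585, -1.2509)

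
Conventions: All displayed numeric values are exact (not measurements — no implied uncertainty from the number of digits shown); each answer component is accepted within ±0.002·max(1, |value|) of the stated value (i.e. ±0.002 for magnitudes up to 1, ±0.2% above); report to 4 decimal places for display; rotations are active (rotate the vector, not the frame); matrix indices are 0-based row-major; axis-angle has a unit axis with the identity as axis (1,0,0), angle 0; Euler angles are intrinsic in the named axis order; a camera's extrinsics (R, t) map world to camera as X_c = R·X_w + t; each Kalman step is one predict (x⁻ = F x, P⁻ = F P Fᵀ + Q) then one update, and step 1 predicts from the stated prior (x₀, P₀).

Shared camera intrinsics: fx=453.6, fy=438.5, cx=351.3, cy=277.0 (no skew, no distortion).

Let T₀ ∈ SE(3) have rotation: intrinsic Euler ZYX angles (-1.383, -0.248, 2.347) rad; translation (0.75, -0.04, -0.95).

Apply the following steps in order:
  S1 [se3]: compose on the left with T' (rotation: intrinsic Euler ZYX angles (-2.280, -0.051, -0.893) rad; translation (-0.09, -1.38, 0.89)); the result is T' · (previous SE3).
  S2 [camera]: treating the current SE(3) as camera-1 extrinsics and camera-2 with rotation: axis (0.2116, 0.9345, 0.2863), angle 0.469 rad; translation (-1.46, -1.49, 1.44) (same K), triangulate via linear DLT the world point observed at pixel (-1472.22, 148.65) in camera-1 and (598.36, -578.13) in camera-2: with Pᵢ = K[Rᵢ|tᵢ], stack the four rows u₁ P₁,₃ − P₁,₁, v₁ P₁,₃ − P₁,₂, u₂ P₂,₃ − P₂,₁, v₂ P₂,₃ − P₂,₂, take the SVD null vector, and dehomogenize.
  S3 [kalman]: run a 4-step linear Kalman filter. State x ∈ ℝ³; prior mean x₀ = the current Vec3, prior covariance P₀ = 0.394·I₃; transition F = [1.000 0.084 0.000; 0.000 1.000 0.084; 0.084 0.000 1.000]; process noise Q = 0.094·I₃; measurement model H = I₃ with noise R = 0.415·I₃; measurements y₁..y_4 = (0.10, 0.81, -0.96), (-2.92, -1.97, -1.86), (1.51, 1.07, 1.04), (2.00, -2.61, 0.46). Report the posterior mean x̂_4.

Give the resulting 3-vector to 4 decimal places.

after S1 (compose_se3): R=[-0.3961 0.9108 -0.1165; 0.1619 0.1942 0.9675; 0.9038 0.3643 -0.2244], t=(-1.1771, -1.4720, 0.3644)
after S2 (triangulate): (1.7649, -1.9555, 1.3317)
after S3 (kf_track): (0.7666, -1.1186, 0.1757)

result = (0.7666, -1.1186, 0.1757)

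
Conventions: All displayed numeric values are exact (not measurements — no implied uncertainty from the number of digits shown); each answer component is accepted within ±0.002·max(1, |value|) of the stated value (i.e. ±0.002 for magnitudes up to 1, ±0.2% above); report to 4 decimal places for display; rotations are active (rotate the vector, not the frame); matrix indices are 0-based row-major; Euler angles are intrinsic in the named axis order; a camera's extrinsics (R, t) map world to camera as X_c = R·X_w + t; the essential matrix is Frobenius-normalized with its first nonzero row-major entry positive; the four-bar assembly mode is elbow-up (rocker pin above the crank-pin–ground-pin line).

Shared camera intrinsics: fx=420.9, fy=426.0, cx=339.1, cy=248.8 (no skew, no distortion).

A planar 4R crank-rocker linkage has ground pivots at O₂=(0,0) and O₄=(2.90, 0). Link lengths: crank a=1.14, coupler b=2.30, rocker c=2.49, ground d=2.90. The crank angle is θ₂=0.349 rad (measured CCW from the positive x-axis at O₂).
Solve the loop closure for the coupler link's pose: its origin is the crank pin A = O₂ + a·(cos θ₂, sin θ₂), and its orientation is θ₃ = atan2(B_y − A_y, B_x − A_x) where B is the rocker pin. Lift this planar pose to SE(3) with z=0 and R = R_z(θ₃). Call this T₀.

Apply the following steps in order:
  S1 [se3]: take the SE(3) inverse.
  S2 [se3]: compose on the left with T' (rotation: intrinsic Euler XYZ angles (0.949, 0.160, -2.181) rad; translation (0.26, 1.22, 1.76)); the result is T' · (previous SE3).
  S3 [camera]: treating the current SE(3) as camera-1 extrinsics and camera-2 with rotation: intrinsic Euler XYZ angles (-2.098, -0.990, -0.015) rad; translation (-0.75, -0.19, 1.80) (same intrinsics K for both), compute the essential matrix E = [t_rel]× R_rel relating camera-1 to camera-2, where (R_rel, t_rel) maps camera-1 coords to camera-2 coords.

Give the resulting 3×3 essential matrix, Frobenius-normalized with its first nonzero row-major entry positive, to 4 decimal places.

source (fourbar_fk): coupler pose = R=[0.4929 -0.8701 0.0000; 0.8701 0.4929 0.0000; 0.0000 0.0000 1.0000], t=(1.0713, 0.3898, 0.0000)
after S1 (invert_se3): R=[0.4929 0.8701 0.0000; -0.8701 0.4929 -0.0000; 0.0000 0.0000 1.0000], t=(-0.8672, 0.7400, 0.0000)
after S2 (compose_se3): R=[-0.9828 -0.0934 0.1593; -0.0738 -0.5921 -0.8025; 0.1693 -0.8004 0.5751], t=(1.3493, 1.5299, 1.8906)
after S3 (essential): [0.5221 0.4121 -0.2374; -0.3905 0.3222 -0.2362; 0.2711 -0.2761 0.1984]

matrix = [0.5221 0.4121 -0.2374; -0.3905 0.3222 -0.2362; 0.2711 -0.2761 0.1984]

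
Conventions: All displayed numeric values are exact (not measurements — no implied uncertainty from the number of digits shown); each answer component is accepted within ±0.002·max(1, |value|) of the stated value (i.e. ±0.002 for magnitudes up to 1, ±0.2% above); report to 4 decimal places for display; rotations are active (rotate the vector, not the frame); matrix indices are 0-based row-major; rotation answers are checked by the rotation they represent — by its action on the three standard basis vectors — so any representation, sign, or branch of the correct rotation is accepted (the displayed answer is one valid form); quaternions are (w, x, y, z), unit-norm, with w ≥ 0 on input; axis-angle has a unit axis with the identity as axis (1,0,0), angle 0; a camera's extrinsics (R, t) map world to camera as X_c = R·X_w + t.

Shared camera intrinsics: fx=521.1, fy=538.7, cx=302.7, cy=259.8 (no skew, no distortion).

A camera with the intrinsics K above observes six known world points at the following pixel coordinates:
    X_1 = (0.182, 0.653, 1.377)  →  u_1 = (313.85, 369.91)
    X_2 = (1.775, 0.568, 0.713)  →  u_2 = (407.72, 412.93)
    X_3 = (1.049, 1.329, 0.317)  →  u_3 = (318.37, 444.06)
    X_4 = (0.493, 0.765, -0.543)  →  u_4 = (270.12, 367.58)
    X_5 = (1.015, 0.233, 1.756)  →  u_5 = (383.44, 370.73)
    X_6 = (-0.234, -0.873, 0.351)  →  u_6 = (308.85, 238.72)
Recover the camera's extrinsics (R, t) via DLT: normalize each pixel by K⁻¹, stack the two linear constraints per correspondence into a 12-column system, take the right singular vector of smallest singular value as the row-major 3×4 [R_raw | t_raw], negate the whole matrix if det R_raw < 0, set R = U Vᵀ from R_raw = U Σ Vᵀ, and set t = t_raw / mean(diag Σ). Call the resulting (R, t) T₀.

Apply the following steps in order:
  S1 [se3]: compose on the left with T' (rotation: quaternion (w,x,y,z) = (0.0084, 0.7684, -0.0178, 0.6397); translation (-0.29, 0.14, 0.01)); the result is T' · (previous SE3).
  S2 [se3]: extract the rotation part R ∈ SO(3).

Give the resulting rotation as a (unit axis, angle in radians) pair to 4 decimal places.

rotation (axis_angle) = ((-0.5799, 0.2424, -0.7778), 3.0945)

source (pnp_recover): camera pose = R=[0.8215 -0.4270 0.3779; 0.3210 0.8941 0.3124; -0.4713 -0.1353 0.8716], t=(-0.2300, 0.4699, 6.5194)
after S1 (compose_se3): R=[-0.3267 -0.2443 0.9130; -0.3176 -0.8815 -0.3495; 0.8902 -0.4042 0.2104], t=(6.0574, -0.5583, -1.4038)
after S2 (rot_of_se3): [-0.3267 -0.2443 0.9130; -0.3176 -0.8815 -0.3495; 0.8902 -0.4042 0.2104]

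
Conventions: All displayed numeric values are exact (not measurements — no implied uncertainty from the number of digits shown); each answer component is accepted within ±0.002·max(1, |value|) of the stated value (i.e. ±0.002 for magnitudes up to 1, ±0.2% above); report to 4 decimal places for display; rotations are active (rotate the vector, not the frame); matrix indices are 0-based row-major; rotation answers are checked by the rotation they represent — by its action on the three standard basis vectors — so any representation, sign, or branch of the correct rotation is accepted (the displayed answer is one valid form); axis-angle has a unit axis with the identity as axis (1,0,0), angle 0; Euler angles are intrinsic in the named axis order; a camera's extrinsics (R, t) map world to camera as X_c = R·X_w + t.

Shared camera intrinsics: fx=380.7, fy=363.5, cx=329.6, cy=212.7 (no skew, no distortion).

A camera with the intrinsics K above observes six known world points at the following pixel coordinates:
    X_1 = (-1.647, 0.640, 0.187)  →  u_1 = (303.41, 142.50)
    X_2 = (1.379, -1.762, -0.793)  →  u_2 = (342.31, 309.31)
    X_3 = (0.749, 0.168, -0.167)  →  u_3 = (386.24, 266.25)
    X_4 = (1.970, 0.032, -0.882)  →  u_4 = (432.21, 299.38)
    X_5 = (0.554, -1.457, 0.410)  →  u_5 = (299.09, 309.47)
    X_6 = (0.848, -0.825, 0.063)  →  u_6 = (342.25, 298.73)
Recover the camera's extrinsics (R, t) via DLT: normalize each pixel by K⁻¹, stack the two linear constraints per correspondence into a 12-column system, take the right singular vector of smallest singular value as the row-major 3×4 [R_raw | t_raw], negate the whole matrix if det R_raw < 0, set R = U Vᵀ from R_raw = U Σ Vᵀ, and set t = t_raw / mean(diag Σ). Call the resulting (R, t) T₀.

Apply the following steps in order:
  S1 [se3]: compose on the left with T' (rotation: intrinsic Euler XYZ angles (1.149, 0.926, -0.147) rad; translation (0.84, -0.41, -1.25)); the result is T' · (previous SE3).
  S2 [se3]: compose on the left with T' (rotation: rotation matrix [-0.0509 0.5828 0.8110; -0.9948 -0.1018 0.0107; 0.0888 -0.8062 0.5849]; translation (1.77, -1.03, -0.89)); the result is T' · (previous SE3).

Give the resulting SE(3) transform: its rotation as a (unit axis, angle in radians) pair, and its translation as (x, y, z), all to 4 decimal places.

rotation (axis_angle) = ((-0.8927, 0.4423, -0.0868), 1.7798), translation = (-0.0463, -6.5764, 2.6261)

source (pnp_recover): camera pose = R=[0.6145 0.6748 -0.4087; 0.7858 -0.4779 0.3925; 0.0696 -0.5623 -0.8240], t=(0.2798, 0.4698, 6.0986)
after S1 (compose_se3): R=[0.4902 -0.0903 -0.8669; 0.7704 0.5101 0.3825; 0.4077 -0.8554 0.3196], t=(5.9219, -3.3287, 0.5242)
after S2 (compose_se3): R=[0.7547 -0.3918 0.5262; -0.5616 0.0287 0.8269; -0.3391 -0.9196 -0.1984], t=(-0.0463, -6.5764, 2.6261)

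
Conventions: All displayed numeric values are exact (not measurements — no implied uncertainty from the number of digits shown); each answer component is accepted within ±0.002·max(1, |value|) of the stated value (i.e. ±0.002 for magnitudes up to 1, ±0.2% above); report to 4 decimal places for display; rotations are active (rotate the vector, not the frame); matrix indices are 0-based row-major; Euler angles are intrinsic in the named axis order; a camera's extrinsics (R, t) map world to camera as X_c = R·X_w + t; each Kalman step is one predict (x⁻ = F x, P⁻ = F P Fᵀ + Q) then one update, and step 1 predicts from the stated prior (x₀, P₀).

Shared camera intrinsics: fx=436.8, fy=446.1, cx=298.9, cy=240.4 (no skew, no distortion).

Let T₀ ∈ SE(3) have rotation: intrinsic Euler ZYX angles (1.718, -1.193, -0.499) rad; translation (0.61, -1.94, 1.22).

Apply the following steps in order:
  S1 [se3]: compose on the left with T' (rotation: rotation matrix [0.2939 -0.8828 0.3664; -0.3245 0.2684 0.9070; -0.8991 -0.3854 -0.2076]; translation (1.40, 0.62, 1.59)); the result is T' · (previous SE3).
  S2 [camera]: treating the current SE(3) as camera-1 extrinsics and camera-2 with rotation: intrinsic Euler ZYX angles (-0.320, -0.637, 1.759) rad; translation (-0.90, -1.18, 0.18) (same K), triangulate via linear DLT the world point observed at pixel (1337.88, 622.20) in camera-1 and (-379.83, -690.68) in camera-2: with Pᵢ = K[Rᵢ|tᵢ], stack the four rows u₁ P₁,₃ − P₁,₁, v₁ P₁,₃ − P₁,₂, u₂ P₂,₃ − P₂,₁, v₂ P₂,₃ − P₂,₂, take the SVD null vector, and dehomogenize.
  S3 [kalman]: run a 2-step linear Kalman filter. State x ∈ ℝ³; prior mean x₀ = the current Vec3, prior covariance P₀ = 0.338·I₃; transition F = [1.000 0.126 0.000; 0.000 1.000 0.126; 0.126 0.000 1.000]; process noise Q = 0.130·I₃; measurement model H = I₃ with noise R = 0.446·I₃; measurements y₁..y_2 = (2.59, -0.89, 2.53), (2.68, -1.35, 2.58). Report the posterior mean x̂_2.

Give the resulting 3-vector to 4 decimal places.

result = (2.0049, -0.6127, 1.9390)

after S1 (compose_se3): R=[0.0025 -0.6138 0.7894; 0.9585 0.2264 0.1730; -0.2850 0.7563 0.5890], t=(3.7390, 1.0079, 1.5360)
after S2 (triangulate): (0.2503, 0.1628, -0.2244)
after S3 (kf_track): (2.0049, -0.6127, 1.9390)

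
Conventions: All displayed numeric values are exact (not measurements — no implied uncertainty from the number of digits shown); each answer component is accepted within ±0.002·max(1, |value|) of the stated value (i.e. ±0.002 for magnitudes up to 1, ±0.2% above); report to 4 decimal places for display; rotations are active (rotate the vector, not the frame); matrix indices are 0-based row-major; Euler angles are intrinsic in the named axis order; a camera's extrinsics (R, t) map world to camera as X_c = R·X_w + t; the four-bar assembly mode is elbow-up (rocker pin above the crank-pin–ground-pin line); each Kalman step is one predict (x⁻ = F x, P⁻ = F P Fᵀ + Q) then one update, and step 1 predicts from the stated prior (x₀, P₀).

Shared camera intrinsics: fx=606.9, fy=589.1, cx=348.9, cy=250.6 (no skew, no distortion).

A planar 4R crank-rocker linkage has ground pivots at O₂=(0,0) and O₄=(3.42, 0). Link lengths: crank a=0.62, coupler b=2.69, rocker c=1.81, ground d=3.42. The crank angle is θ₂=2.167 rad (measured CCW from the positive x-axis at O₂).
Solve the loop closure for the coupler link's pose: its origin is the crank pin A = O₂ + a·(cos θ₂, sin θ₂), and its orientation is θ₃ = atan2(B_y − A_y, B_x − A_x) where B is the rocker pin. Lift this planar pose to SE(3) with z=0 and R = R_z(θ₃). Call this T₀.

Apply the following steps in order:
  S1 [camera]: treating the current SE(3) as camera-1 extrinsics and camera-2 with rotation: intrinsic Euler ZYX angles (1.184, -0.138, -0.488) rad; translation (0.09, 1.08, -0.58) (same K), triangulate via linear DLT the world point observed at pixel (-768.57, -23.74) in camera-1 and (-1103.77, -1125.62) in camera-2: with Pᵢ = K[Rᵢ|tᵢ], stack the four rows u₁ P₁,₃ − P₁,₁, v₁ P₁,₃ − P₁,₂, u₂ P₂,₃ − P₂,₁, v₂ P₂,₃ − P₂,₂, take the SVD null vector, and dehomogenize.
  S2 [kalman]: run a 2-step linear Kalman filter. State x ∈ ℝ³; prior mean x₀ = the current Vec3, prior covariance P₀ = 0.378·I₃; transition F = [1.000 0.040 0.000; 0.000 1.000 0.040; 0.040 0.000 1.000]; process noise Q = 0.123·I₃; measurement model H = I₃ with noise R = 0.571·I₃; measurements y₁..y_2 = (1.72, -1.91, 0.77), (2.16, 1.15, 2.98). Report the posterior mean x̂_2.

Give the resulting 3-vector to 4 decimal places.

source (fourbar_fk): coupler pose = R=[0.9509 -0.3096 0.0000; 0.3096 0.9509 0.0000; 0.0000 0.0000 1.0000], t=(-0.3481, 0.5130, 0.0000)
after S1 (triangulate): (-1.8579, -0.4593, 1.0713)
after S2 (kf_track): (0.7667, -0.1177, 1.7856)

result = (0.7667, -0.1177, 1.7856)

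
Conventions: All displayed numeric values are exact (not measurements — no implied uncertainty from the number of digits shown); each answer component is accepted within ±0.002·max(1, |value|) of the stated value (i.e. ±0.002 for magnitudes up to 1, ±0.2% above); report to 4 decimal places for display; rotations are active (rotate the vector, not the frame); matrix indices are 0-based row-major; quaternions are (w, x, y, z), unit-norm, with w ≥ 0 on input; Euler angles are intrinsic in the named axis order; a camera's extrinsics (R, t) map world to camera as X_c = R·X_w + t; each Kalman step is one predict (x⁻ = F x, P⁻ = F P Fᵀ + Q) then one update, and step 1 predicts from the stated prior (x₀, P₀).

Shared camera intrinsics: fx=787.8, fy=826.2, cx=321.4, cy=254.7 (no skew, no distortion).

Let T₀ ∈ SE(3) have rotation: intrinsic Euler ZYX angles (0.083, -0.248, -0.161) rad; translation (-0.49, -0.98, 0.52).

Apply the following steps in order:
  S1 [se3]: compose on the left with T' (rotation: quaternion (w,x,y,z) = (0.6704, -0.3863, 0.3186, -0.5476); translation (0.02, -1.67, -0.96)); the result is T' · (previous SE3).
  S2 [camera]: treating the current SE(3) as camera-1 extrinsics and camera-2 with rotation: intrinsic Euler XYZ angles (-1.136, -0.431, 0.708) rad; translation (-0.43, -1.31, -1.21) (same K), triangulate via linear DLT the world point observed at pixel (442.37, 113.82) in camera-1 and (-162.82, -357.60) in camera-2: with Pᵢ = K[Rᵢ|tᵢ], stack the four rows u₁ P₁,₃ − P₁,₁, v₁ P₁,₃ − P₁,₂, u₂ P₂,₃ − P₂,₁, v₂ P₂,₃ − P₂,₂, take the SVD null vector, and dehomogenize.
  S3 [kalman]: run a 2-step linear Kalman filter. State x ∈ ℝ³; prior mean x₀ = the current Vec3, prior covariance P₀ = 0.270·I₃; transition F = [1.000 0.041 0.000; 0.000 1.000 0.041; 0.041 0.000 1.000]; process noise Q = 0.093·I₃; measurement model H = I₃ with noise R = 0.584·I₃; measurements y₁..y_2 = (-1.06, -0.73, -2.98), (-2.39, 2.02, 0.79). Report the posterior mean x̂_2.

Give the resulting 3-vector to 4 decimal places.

after S1 (compose_se3): R=[0.4385 0.3411 0.8315; -0.8974 0.1160 0.4257; 0.0487 -0.9328 0.3570], t=(-0.1128, -1.2016, 0.1508)
after S2 (triangulate): (-0.4922, -1.5011, 1.3845)
after S3 (kf_track): (-1.3330, -0.0820, 0.0791)

result = (-1.3330, -0.0820, 0.0791)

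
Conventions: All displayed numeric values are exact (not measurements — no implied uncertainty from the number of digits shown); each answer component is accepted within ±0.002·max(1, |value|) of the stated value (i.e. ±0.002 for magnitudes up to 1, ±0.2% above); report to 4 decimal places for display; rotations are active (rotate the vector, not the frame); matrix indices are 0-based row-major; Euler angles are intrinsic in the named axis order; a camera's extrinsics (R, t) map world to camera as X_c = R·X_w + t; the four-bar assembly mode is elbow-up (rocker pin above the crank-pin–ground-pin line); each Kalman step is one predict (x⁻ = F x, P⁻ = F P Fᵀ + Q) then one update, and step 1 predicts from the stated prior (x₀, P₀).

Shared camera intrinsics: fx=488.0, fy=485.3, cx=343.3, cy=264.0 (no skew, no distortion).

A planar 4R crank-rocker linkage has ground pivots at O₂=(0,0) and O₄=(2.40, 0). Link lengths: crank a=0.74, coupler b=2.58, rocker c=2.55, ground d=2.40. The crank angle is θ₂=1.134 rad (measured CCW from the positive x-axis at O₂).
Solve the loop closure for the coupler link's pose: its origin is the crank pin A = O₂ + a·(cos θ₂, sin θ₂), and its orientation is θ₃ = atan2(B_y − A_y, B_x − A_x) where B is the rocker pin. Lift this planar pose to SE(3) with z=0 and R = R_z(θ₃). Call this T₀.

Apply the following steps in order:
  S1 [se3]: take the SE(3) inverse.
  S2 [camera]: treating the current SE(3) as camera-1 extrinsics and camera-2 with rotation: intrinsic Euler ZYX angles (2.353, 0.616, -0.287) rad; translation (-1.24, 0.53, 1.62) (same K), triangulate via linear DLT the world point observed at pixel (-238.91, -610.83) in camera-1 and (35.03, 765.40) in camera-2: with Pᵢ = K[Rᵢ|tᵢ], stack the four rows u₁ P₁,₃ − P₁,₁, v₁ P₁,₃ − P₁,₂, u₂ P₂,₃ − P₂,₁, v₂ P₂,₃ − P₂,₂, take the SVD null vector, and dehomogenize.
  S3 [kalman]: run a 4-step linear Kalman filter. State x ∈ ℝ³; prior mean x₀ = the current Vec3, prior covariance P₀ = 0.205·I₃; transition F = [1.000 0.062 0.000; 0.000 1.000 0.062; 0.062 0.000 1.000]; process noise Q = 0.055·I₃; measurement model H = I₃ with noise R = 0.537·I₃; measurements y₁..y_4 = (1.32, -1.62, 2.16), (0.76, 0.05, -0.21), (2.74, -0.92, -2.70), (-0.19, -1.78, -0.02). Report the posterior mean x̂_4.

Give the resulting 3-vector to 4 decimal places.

result = (0.7873, -1.2127, 0.0148)

source (fourbar_fk): coupler pose = R=[0.6923 -0.7216 0.0000; 0.7216 0.6923 0.0000; 0.0000 0.0000 1.0000], t=(0.3130, 0.6705, 0.0000)
after S1 (invert_se3): R=[0.6923 0.7216 0.0000; -0.7216 0.6923 -0.0000; 0.0000 0.0000 1.0000], t=(-0.7006, -0.2383, 0.0000)
after S2 (triangulate): (0.8035, -1.5080, 1.0330)
after S3 (kf_track): (0.7873, -1.2127, 0.0148)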